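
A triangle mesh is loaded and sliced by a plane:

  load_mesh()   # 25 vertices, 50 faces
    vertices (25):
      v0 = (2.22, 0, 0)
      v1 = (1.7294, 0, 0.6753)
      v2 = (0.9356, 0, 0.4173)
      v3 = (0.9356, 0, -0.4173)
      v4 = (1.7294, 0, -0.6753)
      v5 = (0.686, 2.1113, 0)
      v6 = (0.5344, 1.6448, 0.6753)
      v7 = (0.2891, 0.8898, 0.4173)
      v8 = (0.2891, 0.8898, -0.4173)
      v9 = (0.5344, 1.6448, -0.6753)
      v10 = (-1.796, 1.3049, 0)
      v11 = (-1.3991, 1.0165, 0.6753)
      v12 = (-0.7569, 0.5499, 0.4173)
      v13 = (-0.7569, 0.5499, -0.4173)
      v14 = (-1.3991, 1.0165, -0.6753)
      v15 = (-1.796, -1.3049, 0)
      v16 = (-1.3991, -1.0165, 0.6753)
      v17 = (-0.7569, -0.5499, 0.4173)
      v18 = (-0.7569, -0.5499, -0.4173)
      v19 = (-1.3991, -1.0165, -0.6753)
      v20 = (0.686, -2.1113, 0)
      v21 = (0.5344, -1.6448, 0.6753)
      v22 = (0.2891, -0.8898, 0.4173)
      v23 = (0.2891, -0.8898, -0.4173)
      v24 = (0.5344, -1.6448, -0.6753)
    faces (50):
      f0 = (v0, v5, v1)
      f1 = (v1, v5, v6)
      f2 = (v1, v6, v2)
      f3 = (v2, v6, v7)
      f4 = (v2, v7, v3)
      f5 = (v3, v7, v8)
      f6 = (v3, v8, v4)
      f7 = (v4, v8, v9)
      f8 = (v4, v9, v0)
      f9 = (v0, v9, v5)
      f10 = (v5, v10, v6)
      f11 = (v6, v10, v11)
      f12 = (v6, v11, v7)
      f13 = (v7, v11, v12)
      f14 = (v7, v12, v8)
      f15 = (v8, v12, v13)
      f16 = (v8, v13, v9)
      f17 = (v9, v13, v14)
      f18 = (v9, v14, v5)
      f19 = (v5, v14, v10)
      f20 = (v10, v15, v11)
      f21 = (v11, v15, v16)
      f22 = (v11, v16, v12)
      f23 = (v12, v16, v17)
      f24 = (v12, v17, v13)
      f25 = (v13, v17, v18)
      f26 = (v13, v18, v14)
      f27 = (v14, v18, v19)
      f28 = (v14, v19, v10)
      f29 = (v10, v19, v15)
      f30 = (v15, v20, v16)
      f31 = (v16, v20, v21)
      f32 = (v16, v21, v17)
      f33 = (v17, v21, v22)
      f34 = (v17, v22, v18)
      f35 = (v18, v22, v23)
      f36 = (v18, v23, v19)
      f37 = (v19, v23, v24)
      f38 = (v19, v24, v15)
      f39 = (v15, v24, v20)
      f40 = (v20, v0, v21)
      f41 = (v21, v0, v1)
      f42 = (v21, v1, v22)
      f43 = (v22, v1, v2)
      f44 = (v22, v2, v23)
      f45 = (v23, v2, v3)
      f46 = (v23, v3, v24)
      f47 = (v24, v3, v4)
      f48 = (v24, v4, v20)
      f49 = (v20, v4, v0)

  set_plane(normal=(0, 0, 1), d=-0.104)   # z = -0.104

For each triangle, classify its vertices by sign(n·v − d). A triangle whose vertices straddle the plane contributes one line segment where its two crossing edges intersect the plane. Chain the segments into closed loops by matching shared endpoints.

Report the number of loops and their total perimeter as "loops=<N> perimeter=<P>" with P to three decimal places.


loops=2 perimeter=18.104

Straddling triangles (20 of 50):
  (v2,v7,v3) [++-] → (0.692911, 0.334021, -0.104)–(0.9356, 0, -0.104)  len=0.4129
  (v3,v7,v8) [-+-] → (0.692911, 0.334021, -0.104)–(0.2891, 0.8898, -0.104)  len=0.6870
  (v4,v9,v0) [--+] → (1.96041, 0.253308, -0.104)–(2.14444, 0, -0.104)  len=0.3131
  (v0,v9,v5) [+-+] → (1.96041, 0.253308, -0.104)–(0.662653, 2.03946, -0.104)  len=2.2078
  (v7,v12,v8) [++-] → (-0.103557, 0.762205, -0.104)–(0.2891, 0.8898, -0.104)  len=0.4129
  (v8,v12,v13) [-+-] → (-0.103557, 0.762205, -0.104)–(-0.7569, 0.5499, -0.104)  len=0.6870
  (v9,v14,v5) [--+] → (0.364883, 1.94269, -0.104)–(0.662653, 2.03946, -0.104)  len=0.3131
  (v5,v14,v10) [+-+] → (0.364883, 1.94269, -0.104)–(-1.73488, 1.26048, -0.104)  len=2.2078
  (v12,v17,v13) [++-] → (-0.7569, 0.137047, -0.104)–(-0.7569, 0.5499, -0.104)  len=0.4129
  (v13,v17,v18) [-+-] → (-0.7569, 0.137047, -0.104)–(-0.7569, -0.5499, -0.104)  len=0.6869
  (v14,v19,v10) [--+] → (-1.73488, 0.947391, -0.104)–(-1.73488, 1.26048, -0.104)  len=0.3131
  (v10,v19,v15) [+-+] → (-1.73488, 0.947391, -0.104)–(-1.73488, -1.26048, -0.104)  len=2.2079
  (v17,v22,v18) [++-] → (-0.364243, -0.677495, -0.104)–(-0.7569, -0.5499, -0.104)  len=0.4129
  (v18,v22,v23) [-+-] → (-0.364243, -0.677495, -0.104)–(0.2891, -0.8898, -0.104)  len=0.6870
  (v19,v24,v15) [--+] → (-1.43711, -1.35725, -0.104)–(-1.73488, -1.26048, -0.104)  len=0.3131
  (v15,v24,v20) [+-+] → (-1.43711, -1.35725, -0.104)–(0.662653, -2.03946, -0.104)  len=2.2078
  (v22,v2,v23) [++-] → (0.531789, -0.555779, -0.104)–(0.2891, -0.8898, -0.104)  len=0.4129
  (v23,v2,v3) [-+-] → (0.531789, -0.555779, -0.104)–(0.9356, 0, -0.104)  len=0.6870
  (v24,v4,v20) [--+] → (0.846689, -1.78615, -0.104)–(0.662653, -2.03946, -0.104)  len=0.3131
  (v20,v4,v0) [+-+] → (0.846689, -1.78615, -0.104)–(2.14444, 0, -0.104)  len=2.2078

Chained into 2 loop(s):
  loop 1: 10 segments, perimeter = 5.4992
  loop 2: 10 segments, perimeter = 12.6046
Total perimeter = 18.104


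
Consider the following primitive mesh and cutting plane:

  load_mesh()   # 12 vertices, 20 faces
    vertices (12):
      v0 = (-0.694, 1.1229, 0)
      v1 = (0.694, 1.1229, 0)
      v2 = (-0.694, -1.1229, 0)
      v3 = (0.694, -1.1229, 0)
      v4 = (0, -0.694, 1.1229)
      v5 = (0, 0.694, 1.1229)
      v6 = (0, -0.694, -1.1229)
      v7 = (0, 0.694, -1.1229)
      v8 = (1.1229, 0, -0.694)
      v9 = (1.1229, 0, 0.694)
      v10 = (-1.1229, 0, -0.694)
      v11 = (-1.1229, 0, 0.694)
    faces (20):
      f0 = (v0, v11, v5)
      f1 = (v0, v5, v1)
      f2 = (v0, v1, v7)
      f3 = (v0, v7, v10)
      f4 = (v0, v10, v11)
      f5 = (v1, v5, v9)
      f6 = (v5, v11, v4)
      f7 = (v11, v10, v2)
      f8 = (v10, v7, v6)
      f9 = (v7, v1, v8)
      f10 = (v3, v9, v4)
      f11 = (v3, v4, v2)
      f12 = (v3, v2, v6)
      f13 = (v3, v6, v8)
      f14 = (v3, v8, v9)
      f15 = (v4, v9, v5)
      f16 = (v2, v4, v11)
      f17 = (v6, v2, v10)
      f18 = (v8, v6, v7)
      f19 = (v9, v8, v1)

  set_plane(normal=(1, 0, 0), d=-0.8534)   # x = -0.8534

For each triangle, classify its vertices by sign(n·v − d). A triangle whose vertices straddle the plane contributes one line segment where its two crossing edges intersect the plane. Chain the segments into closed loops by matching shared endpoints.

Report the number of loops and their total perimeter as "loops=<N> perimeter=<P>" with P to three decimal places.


Straddling triangles (8 of 20):
  (v0,v11,v5) [+-+] → (-0.8534, 0.705576, 0.257924)–(-0.8534, 0.166562, 0.796938)  len=0.7623
  (v0,v7,v10) [++-] → (-0.8534, 0.166562, -0.796938)–(-0.8534, 0.705576, -0.257924)  len=0.7623
  (v0,v10,v11) [+--] → (-0.8534, 0.705576, -0.257924)–(-0.8534, 0.705576, 0.257924)  len=0.5158
  (v5,v11,v4) [+-+] → (-0.8534, 0.166562, 0.796938)–(-0.8534, -0.166562, 0.796938)  len=0.3331
  (v11,v10,v2) [--+] → (-0.8534, -0.705576, -0.257924)–(-0.8534, -0.705576, 0.257924)  len=0.5158
  (v10,v7,v6) [-++] → (-0.8534, 0.166562, -0.796938)–(-0.8534, -0.166562, -0.796938)  len=0.3331
  (v2,v4,v11) [++-] → (-0.8534, -0.166562, 0.796938)–(-0.8534, -0.705576, 0.257924)  len=0.7623
  (v6,v2,v10) [++-] → (-0.8534, -0.705576, -0.257924)–(-0.8534, -0.166562, -0.796938)  len=0.7623

Chained into 1 loop(s):
  loop 1: 8 segments, perimeter = 4.7471
Total perimeter = 4.747

loops=1 perimeter=4.747


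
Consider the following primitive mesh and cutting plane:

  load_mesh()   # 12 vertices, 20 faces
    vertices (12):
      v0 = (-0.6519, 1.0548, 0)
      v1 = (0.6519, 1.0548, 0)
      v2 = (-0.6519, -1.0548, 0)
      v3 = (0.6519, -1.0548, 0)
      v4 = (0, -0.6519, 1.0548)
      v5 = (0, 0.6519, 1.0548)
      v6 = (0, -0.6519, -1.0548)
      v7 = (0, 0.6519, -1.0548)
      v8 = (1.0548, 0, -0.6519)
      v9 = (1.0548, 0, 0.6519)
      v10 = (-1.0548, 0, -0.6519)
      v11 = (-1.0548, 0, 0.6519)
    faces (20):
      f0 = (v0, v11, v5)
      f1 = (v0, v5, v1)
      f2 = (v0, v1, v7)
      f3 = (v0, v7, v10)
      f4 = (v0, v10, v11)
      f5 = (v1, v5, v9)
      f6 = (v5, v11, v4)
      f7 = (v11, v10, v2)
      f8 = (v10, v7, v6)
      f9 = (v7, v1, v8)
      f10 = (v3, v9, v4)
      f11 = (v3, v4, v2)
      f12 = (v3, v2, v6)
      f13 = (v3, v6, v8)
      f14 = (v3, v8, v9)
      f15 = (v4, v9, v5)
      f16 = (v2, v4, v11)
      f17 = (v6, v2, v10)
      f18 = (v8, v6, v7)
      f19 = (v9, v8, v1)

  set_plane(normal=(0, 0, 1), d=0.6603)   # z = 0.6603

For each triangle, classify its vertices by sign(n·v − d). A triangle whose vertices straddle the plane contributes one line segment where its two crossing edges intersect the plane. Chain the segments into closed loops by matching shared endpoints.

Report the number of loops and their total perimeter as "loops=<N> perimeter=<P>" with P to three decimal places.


loops=1 perimeter=5.493

Straddling triangles (8 of 20):
  (v0,v11,v5) [--+] → (-1.03281, 0.0135914, 0.6603)–(-0.243814, 0.802586, 0.6603)  len=1.1158
  (v0,v5,v1) [-+-] → (-0.243814, 0.802586, 0.6603)–(0.243814, 0.802586, 0.6603)  len=0.4876
  (v1,v5,v9) [-+-] → (0.243814, 0.802586, 0.6603)–(1.03281, 0.0135914, 0.6603)  len=1.1158
  (v5,v11,v4) [+-+] → (-1.03281, 0.0135914, 0.6603)–(-1.03281, -0.0135914, 0.6603)  len=0.0272
  (v3,v9,v4) [--+] → (1.03281, -0.0135914, 0.6603)–(0.243814, -0.802586, 0.6603)  len=1.1158
  (v3,v4,v2) [-+-] → (0.243814, -0.802586, 0.6603)–(-0.243814, -0.802586, 0.6603)  len=0.4876
  (v4,v9,v5) [+-+] → (1.03281, -0.0135914, 0.6603)–(1.03281, 0.0135914, 0.6603)  len=0.0272
  (v2,v4,v11) [-+-] → (-0.243814, -0.802586, 0.6603)–(-1.03281, -0.0135914, 0.6603)  len=1.1158

Chained into 1 loop(s):
  loop 1: 8 segments, perimeter = 5.4928
Total perimeter = 5.493


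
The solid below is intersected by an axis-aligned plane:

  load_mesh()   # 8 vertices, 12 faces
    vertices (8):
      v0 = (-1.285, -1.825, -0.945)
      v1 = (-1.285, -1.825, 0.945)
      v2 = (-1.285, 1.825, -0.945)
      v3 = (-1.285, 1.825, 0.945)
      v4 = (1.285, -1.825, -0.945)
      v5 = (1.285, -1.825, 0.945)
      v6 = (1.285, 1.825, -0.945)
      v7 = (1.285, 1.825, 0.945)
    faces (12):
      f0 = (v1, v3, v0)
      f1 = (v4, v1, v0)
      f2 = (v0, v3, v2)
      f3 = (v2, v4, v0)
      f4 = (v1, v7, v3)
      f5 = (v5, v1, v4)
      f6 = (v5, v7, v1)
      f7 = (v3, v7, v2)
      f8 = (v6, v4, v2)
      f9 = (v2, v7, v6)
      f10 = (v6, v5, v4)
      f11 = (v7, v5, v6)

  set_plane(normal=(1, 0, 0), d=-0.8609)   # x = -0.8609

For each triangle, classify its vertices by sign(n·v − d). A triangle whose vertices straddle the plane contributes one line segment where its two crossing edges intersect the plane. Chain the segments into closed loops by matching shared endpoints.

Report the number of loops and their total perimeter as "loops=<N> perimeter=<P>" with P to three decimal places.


Straddling triangles (8 of 12):
  (v4,v1,v0) [+--] → (-0.8609, -1.825, 0.633113)–(-0.8609, -1.825, -0.945)  len=1.5781
  (v2,v4,v0) [-+-] → (-0.8609, 1.22268, -0.945)–(-0.8609, -1.825, -0.945)  len=3.0477
  (v1,v7,v3) [-+-] → (-0.8609, -1.22268, 0.945)–(-0.8609, 1.825, 0.945)  len=3.0477
  (v5,v1,v4) [+-+] → (-0.8609, -1.825, 0.945)–(-0.8609, -1.825, 0.633113)  len=0.3119
  (v5,v7,v1) [++-] → (-0.8609, -1.22268, 0.945)–(-0.8609, -1.825, 0.945)  len=0.6023
  (v3,v7,v2) [-+-] → (-0.8609, 1.825, 0.945)–(-0.8609, 1.825, -0.633113)  len=1.5781
  (v6,v4,v2) [++-] → (-0.8609, 1.22268, -0.945)–(-0.8609, 1.825, -0.945)  len=0.6023
  (v2,v7,v6) [-++] → (-0.8609, 1.825, -0.633113)–(-0.8609, 1.825, -0.945)  len=0.3119

Chained into 1 loop(s):
  loop 1: 8 segments, perimeter = 11.0800
Total perimeter = 11.080

loops=1 perimeter=11.080


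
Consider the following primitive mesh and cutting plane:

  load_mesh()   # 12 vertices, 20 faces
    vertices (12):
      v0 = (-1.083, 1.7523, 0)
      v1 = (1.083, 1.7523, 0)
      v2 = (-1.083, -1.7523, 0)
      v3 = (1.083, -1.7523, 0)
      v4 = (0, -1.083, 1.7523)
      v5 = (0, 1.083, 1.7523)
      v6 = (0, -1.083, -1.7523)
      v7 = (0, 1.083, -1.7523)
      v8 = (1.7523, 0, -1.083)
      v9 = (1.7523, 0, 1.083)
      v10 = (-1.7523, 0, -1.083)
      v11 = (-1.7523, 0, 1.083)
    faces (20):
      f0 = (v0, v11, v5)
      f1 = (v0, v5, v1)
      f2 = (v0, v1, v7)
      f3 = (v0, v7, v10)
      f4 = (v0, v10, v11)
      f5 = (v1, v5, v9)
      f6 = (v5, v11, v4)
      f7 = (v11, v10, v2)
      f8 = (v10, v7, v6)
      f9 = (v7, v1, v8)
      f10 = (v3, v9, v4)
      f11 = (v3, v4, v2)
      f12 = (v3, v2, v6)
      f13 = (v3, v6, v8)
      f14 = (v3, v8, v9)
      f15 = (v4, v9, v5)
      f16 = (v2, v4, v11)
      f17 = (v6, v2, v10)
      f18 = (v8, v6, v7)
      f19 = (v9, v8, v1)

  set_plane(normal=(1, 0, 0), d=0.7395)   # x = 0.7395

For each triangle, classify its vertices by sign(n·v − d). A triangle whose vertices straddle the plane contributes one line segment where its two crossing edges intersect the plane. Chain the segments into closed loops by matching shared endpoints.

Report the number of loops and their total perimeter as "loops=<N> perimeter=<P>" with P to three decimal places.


Straddling triangles (10 of 20):
  (v0,v5,v1) [--+] → (0.7395, 1.54002, 0.555785)–(0.7395, 1.7523, 0)  len=0.5949
  (v0,v1,v7) [-+-] → (0.7395, 1.7523, 0)–(0.7395, 1.54002, -0.555785)  len=0.5949
  (v1,v5,v9) [+-+] → (0.7395, 1.54002, 0.555785)–(0.7395, 0.625956, 1.46984)  len=1.2927
  (v7,v1,v8) [-++] → (0.7395, 1.54002, -0.555785)–(0.7395, 0.625956, -1.46984)  len=1.2927
  (v3,v9,v4) [++-] → (0.7395, -0.625956, 1.46984)–(0.7395, -1.54002, 0.555785)  len=1.2927
  (v3,v4,v2) [+--] → (0.7395, -1.54002, 0.555785)–(0.7395, -1.7523, 0)  len=0.5949
  (v3,v2,v6) [+--] → (0.7395, -1.7523, 0)–(0.7395, -1.54002, -0.555785)  len=0.5949
  (v3,v6,v8) [+-+] → (0.7395, -1.54002, -0.555785)–(0.7395, -0.625956, -1.46984)  len=1.2927
  (v4,v9,v5) [-+-] → (0.7395, -0.625956, 1.46984)–(0.7395, 0.625956, 1.46984)  len=1.2519
  (v8,v6,v7) [+--] → (0.7395, -0.625956, -1.46984)–(0.7395, 0.625956, -1.46984)  len=1.2519

Chained into 1 loop(s):
  loop 1: 10 segments, perimeter = 10.0543
Total perimeter = 10.054

loops=1 perimeter=10.054


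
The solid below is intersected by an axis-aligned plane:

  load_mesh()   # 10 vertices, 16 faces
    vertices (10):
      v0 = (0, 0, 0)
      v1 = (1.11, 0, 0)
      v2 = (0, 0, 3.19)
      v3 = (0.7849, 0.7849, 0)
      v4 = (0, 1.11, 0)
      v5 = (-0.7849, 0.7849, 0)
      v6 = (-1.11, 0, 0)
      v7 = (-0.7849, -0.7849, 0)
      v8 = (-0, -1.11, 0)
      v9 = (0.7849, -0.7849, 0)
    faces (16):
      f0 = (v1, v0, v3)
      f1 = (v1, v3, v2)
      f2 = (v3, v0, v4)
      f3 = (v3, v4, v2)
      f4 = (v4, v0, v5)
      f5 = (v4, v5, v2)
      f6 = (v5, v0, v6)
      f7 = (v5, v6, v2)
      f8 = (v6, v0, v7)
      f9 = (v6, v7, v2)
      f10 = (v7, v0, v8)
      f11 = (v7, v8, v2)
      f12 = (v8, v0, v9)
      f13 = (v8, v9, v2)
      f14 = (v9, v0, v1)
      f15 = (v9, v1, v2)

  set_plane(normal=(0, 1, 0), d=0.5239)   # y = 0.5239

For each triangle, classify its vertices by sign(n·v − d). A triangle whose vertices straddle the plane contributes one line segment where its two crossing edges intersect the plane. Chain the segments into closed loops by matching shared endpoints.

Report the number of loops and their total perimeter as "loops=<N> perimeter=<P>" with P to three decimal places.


loops=1 perimeter=5.661

Straddling triangles (8 of 16):
  (v1,v0,v3) [--+] → (0.5239, 0.5239, 0)–(0.893004, 0.5239, 0)  len=0.3691
  (v1,v3,v2) [-+-] → (0.893004, 0.5239, 0)–(0.5239, 0.5239, 1.06076)  len=1.1231
  (v3,v0,v4) [+-+] → (0.5239, 0.5239, 0)–(0, 0.5239, 0)  len=0.5239
  (v3,v4,v2) [++-] → (0, 0.5239, 1.68438)–(0.5239, 0.5239, 1.06076)  len=0.8145
  (v4,v0,v5) [+-+] → (0, 0.5239, 0)–(-0.5239, 0.5239, 0)  len=0.5239
  (v4,v5,v2) [++-] → (-0.5239, 0.5239, 1.06076)–(0, 0.5239, 1.68438)  len=0.8145
  (v5,v0,v6) [+--] → (-0.5239, 0.5239, 0)–(-0.893004, 0.5239, 0)  len=0.3691
  (v5,v6,v2) [+--] → (-0.893004, 0.5239, 0)–(-0.5239, 0.5239, 1.06076)  len=1.1231

Chained into 1 loop(s):
  loop 1: 8 segments, perimeter = 5.6612
Total perimeter = 5.661


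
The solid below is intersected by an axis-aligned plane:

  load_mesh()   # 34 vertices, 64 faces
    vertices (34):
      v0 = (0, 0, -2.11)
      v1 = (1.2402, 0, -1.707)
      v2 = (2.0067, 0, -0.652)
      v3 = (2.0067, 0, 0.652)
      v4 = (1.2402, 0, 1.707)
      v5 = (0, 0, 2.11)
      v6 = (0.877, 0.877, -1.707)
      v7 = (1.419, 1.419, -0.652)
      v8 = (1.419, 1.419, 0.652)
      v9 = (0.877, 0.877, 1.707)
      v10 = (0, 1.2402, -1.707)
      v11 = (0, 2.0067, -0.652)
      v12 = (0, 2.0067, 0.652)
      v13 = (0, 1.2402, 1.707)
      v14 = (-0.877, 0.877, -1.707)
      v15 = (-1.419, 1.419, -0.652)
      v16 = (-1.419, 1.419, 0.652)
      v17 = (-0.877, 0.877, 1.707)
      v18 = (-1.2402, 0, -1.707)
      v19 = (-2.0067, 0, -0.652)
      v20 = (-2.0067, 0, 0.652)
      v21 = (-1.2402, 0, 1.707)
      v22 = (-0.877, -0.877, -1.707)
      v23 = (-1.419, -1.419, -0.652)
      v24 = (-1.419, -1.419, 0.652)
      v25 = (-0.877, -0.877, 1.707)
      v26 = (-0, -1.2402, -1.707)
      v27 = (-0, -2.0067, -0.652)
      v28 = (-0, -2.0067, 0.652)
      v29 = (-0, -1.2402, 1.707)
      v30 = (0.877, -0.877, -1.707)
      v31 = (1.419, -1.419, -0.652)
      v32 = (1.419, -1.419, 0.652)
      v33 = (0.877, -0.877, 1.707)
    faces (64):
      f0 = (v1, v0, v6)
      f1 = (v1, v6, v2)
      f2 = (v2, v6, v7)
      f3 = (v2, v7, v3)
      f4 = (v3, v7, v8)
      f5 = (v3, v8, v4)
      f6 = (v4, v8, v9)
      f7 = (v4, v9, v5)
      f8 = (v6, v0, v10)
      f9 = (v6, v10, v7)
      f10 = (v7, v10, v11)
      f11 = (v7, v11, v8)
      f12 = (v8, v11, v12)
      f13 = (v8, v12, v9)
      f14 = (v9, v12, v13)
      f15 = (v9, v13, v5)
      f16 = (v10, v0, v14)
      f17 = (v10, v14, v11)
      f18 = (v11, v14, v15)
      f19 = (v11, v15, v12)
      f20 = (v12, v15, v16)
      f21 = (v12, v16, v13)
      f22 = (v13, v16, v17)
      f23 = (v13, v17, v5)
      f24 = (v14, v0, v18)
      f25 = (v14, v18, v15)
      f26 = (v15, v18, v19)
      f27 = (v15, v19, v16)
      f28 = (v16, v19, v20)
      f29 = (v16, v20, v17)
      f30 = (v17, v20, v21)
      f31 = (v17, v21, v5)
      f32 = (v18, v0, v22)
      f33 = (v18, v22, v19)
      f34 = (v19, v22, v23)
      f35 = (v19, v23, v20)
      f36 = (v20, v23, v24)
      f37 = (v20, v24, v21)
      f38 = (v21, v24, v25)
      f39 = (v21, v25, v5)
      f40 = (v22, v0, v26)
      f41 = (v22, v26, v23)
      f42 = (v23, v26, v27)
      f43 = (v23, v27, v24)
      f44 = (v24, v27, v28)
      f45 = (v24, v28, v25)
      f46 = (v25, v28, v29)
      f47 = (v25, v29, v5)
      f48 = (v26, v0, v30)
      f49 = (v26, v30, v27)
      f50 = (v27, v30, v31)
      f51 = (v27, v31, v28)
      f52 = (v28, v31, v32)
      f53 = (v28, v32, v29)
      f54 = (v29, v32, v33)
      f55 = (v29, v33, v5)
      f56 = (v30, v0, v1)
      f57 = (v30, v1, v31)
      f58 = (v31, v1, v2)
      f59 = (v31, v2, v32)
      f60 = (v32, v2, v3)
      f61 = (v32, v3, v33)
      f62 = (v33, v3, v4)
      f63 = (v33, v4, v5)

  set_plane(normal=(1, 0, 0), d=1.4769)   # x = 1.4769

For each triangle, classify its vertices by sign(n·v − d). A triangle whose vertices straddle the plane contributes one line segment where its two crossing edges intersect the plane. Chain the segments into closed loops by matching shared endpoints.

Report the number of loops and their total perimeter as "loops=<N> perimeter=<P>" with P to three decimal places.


loops=1 perimeter=8.498

Straddling triangles (10 of 64):
  (v1,v6,v2) [--+] → (1.4769, 0.41129, -1.14677)–(1.4769, 0, -1.38121)  len=0.4734
  (v2,v6,v7) [+--] → (1.4769, 0.41129, -1.14677)–(1.4769, 1.2792, -0.652)  len=0.9990
  (v2,v7,v3) [+-+] → (1.4769, 1.2792, -0.652)–(1.4769, 1.2792, -0.52353)  len=0.1285
  (v3,v7,v8) [+--] → (1.4769, 1.2792, -0.52353)–(1.4769, 1.2792, 0.652)  len=1.1755
  (v3,v8,v4) [+--] → (1.4769, 1.2792, 0.652)–(1.4769, 0, 1.38121)  len=1.4724
  (v31,v1,v2) [--+] → (1.4769, 0, -1.38121)–(1.4769, -1.2792, -0.652)  len=1.4724
  (v31,v2,v32) [-+-] → (1.4769, -1.2792, -0.652)–(1.4769, -1.2792, 0.52353)  len=1.1755
  (v32,v2,v3) [-++] → (1.4769, -1.2792, 0.52353)–(1.4769, -1.2792, 0.652)  len=0.1285
  (v32,v3,v33) [-+-] → (1.4769, -1.2792, 0.652)–(1.4769, -0.41129, 1.14677)  len=0.9990
  (v33,v3,v4) [-+-] → (1.4769, -0.41129, 1.14677)–(1.4769, 0, 1.38121)  len=0.4734

Chained into 1 loop(s):
  loop 1: 10 segments, perimeter = 8.4978
Total perimeter = 8.498


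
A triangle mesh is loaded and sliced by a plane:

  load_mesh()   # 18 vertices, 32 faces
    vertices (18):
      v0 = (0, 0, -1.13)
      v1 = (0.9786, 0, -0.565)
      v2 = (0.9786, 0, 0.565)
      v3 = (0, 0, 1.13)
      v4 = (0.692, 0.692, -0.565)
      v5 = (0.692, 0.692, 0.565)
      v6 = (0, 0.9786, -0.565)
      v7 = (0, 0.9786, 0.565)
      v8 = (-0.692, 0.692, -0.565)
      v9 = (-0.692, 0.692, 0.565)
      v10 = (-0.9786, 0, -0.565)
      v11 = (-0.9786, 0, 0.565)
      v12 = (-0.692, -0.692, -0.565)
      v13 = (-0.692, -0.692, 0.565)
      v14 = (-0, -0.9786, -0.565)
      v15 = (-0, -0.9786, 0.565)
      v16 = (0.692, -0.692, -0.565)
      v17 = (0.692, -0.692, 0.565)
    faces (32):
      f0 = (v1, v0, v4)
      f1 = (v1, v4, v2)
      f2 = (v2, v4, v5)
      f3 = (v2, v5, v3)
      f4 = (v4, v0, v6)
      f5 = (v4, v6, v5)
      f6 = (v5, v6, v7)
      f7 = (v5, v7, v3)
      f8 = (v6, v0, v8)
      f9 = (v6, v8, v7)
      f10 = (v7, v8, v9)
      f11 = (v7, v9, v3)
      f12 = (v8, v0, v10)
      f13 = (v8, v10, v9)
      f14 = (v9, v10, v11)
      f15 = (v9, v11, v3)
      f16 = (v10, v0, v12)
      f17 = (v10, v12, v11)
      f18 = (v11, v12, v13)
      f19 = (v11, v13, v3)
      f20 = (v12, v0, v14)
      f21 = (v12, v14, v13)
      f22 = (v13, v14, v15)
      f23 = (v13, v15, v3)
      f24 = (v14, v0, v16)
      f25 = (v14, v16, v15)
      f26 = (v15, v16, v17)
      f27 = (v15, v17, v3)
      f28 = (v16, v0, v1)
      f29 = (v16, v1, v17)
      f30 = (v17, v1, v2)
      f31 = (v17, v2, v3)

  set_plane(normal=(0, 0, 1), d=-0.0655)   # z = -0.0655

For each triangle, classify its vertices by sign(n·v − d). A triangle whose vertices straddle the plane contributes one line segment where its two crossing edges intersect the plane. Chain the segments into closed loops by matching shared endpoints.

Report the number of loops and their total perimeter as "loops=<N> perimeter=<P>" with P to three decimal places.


Straddling triangles (16 of 32):
  (v1,v4,v2) [--+] → (0.818687, 0.386112, -0.0655)–(0.9786, 0, -0.0655)  len=0.4179
  (v2,v4,v5) [+-+] → (0.818687, 0.386112, -0.0655)–(0.692, 0.692, -0.0655)  len=0.3311
  (v4,v6,v5) [--+] → (0.305888, 0.851913, -0.0655)–(0.692, 0.692, -0.0655)  len=0.4179
  (v5,v6,v7) [+-+] → (0.305888, 0.851913, -0.0655)–(0, 0.9786, -0.0655)  len=0.3311
  (v6,v8,v7) [--+] → (-0.386112, 0.818687, -0.0655)–(0, 0.9786, -0.0655)  len=0.4179
  (v7,v8,v9) [+-+] → (-0.386112, 0.818687, -0.0655)–(-0.692, 0.692, -0.0655)  len=0.3311
  (v8,v10,v9) [--+] → (-0.851913, 0.305888, -0.0655)–(-0.692, 0.692, -0.0655)  len=0.4179
  (v9,v10,v11) [+-+] → (-0.851913, 0.305888, -0.0655)–(-0.9786, 0, -0.0655)  len=0.3311
  (v10,v12,v11) [--+] → (-0.818687, -0.386112, -0.0655)–(-0.9786, 0, -0.0655)  len=0.4179
  (v11,v12,v13) [+-+] → (-0.818687, -0.386112, -0.0655)–(-0.692, -0.692, -0.0655)  len=0.3311
  (v12,v14,v13) [--+] → (-0.305888, -0.851913, -0.0655)–(-0.692, -0.692, -0.0655)  len=0.4179
  (v13,v14,v15) [+-+] → (-0.305888, -0.851913, -0.0655)–(0, -0.9786, -0.0655)  len=0.3311
  (v14,v16,v15) [--+] → (0.386112, -0.818687, -0.0655)–(0, -0.9786, -0.0655)  len=0.4179
  (v15,v16,v17) [+-+] → (0.386112, -0.818687, -0.0655)–(0.692, -0.692, -0.0655)  len=0.3311
  (v16,v1,v17) [--+] → (0.851913, -0.305888, -0.0655)–(0.692, -0.692, -0.0655)  len=0.4179
  (v17,v1,v2) [+-+] → (0.851913, -0.305888, -0.0655)–(0.9786, 0, -0.0655)  len=0.3311

Chained into 1 loop(s):
  loop 1: 16 segments, perimeter = 5.9920
Total perimeter = 5.992

loops=1 perimeter=5.992


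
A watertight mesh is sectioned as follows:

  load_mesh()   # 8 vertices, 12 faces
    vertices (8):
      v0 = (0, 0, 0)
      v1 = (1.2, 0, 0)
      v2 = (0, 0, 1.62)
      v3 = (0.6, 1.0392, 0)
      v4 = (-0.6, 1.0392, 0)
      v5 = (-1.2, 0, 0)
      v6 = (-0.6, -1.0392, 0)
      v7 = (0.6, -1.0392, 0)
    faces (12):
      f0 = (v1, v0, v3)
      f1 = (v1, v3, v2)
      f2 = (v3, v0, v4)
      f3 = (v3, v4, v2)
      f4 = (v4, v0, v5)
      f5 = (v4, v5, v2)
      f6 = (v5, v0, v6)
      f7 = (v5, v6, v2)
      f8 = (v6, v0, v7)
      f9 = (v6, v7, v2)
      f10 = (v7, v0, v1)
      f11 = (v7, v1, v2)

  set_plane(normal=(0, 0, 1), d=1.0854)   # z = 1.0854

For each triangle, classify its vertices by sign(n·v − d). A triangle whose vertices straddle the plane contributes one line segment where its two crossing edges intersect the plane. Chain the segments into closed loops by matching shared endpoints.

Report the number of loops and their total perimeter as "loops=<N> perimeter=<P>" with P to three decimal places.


loops=1 perimeter=2.376

Straddling triangles (6 of 12):
  (v1,v3,v2) [--+] → (0.198, 0.342936, 1.0854)–(0.396, 0, 1.0854)  len=0.3960
  (v3,v4,v2) [--+] → (-0.198, 0.342936, 1.0854)–(0.198, 0.342936, 1.0854)  len=0.3960
  (v4,v5,v2) [--+] → (-0.396, 0, 1.0854)–(-0.198, 0.342936, 1.0854)  len=0.3960
  (v5,v6,v2) [--+] → (-0.198, -0.342936, 1.0854)–(-0.396, 0, 1.0854)  len=0.3960
  (v6,v7,v2) [--+] → (0.198, -0.342936, 1.0854)–(-0.198, -0.342936, 1.0854)  len=0.3960
  (v7,v1,v2) [--+] → (0.396, 0, 1.0854)–(0.198, -0.342936, 1.0854)  len=0.3960

Chained into 1 loop(s):
  loop 1: 6 segments, perimeter = 2.3760
Total perimeter = 2.376


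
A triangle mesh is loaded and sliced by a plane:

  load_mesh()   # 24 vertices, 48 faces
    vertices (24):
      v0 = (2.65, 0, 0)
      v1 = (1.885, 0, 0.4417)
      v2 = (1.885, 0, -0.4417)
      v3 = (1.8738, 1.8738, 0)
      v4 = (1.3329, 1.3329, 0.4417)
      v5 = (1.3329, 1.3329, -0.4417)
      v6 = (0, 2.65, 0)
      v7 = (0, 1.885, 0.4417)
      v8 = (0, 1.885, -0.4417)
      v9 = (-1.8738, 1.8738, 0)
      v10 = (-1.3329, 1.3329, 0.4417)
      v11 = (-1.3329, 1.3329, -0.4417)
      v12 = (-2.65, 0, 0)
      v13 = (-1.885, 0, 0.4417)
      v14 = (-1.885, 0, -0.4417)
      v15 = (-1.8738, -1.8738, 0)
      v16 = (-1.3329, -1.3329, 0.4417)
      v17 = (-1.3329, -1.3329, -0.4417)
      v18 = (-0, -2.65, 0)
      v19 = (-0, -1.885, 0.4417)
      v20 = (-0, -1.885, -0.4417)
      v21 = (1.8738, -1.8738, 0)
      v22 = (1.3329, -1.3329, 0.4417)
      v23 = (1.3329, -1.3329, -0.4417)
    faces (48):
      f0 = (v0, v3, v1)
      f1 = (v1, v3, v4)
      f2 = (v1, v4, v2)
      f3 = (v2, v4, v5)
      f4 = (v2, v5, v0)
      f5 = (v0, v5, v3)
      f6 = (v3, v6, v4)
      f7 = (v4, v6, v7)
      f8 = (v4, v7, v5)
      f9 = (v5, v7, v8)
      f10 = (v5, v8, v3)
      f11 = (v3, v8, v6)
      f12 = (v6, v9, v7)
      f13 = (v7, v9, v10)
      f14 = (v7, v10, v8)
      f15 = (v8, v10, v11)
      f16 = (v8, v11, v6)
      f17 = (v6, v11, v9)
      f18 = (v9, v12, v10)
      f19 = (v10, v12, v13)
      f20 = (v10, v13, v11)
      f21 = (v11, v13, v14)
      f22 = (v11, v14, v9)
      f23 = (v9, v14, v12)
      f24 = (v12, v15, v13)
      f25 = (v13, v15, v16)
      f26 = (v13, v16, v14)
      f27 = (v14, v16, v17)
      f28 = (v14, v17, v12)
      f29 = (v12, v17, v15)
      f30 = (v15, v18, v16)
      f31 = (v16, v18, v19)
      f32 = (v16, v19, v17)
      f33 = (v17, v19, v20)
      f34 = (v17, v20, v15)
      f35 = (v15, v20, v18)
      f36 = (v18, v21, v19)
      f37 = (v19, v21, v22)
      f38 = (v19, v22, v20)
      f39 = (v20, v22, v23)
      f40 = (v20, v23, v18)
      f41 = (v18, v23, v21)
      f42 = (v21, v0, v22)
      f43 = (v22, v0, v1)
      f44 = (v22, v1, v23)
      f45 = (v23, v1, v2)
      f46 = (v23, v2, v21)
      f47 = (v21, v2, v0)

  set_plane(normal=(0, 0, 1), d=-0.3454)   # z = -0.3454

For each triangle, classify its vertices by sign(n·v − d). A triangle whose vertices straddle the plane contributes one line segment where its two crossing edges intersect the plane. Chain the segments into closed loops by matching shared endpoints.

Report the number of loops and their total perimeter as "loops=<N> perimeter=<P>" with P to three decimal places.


loops=2 perimeter=24.105

Straddling triangles (32 of 48):
  (v1,v4,v2) [++-] → (1.82482, 0.1453, -0.3454)–(1.885, 0, -0.3454)  len=0.1573
  (v2,v4,v5) [-+-] → (1.82482, 0.1453, -0.3454)–(1.3329, 1.3329, -0.3454)  len=1.2854
  (v2,v5,v0) [--+] → (1.62006, 1.0423, -0.3454)–(2.05179, 0, -0.3454)  len=1.1282
  (v0,v5,v3) [+-+] → (1.62006, 1.0423, -0.3454)–(1.45083, 1.45083, -0.3454)  len=0.4422
  (v4,v7,v5) [++-] → (1.1876, 1.39308, -0.3454)–(1.3329, 1.3329, -0.3454)  len=0.1573
  (v5,v7,v8) [-+-] → (1.1876, 1.39308, -0.3454)–(0, 1.885, -0.3454)  len=1.2854
  (v5,v8,v3) [--+] → (0.408528, 1.88256, -0.3454)–(1.45083, 1.45083, -0.3454)  len=1.1282
  (v3,v8,v6) [+-+] → (0.408528, 1.88256, -0.3454)–(0, 2.05179, -0.3454)  len=0.4422
  (v7,v10,v8) [++-] → (-0.1453, 1.82482, -0.3454)–(0, 1.885, -0.3454)  len=0.1573
  (v8,v10,v11) [-+-] → (-0.1453, 1.82482, -0.3454)–(-1.3329, 1.3329, -0.3454)  len=1.2854
  (v8,v11,v6) [--+] → (-1.0423, 1.62006, -0.3454)–(0, 2.05179, -0.3454)  len=1.1282
  (v6,v11,v9) [+-+] → (-1.0423, 1.62006, -0.3454)–(-1.45083, 1.45083, -0.3454)  len=0.4422
  (v10,v13,v11) [++-] → (-1.39308, 1.1876, -0.3454)–(-1.3329, 1.3329, -0.3454)  len=0.1573
  (v11,v13,v14) [-+-] → (-1.39308, 1.1876, -0.3454)–(-1.885, 0, -0.3454)  len=1.2854
  (v11,v14,v9) [--+] → (-1.88256, 0.408528, -0.3454)–(-1.45083, 1.45083, -0.3454)  len=1.1282
  (v9,v14,v12) [+-+] → (-1.88256, 0.408528, -0.3454)–(-2.05179, 0, -0.3454)  len=0.4422
  (v13,v16,v14) [++-] → (-1.82482, -0.1453, -0.3454)–(-1.885, 0, -0.3454)  len=0.1573
  (v14,v16,v17) [-+-] → (-1.82482, -0.1453, -0.3454)–(-1.3329, -1.3329, -0.3454)  len=1.2854
  (v14,v17,v12) [--+] → (-1.62006, -1.0423, -0.3454)–(-2.05179, 0, -0.3454)  len=1.1282
  (v12,v17,v15) [+-+] → (-1.62006, -1.0423, -0.3454)–(-1.45083, -1.45083, -0.3454)  len=0.4422
  (v16,v19,v17) [++-] → (-1.1876, -1.39308, -0.3454)–(-1.3329, -1.3329, -0.3454)  len=0.1573
  (v17,v19,v20) [-+-] → (-1.1876, -1.39308, -0.3454)–(0, -1.885, -0.3454)  len=1.2854
  (v17,v20,v15) [--+] → (-0.408528, -1.88256, -0.3454)–(-1.45083, -1.45083, -0.3454)  len=1.1282
  (v15,v20,v18) [+-+] → (-0.408528, -1.88256, -0.3454)–(0, -2.05179, -0.3454)  len=0.4422
  (v19,v22,v20) [++-] → (0.1453, -1.82482, -0.3454)–(0, -1.885, -0.3454)  len=0.1573
  (v20,v22,v23) [-+-] → (0.1453, -1.82482, -0.3454)–(1.3329, -1.3329, -0.3454)  len=1.2854
  (v20,v23,v18) [--+] → (1.0423, -1.62006, -0.3454)–(0, -2.05179, -0.3454)  len=1.1282
  (v18,v23,v21) [+-+] → (1.0423, -1.62006, -0.3454)–(1.45083, -1.45083, -0.3454)  len=0.4422
  (v22,v1,v23) [++-] → (1.39308, -1.1876, -0.3454)–(1.3329, -1.3329, -0.3454)  len=0.1573
  (v23,v1,v2) [-+-] → (1.39308, -1.1876, -0.3454)–(1.885, 0, -0.3454)  len=1.2854
  (v23,v2,v21) [--+] → (1.88256, -0.408528, -0.3454)–(1.45083, -1.45083, -0.3454)  len=1.1282
  (v21,v2,v0) [+-+] → (1.88256, -0.408528, -0.3454)–(2.05179, 0, -0.3454)  len=0.4422

Chained into 2 loop(s):
  loop 1: 16 segments, perimeter = 11.5417
  loop 2: 16 segments, perimeter = 12.5629
Total perimeter = 24.105


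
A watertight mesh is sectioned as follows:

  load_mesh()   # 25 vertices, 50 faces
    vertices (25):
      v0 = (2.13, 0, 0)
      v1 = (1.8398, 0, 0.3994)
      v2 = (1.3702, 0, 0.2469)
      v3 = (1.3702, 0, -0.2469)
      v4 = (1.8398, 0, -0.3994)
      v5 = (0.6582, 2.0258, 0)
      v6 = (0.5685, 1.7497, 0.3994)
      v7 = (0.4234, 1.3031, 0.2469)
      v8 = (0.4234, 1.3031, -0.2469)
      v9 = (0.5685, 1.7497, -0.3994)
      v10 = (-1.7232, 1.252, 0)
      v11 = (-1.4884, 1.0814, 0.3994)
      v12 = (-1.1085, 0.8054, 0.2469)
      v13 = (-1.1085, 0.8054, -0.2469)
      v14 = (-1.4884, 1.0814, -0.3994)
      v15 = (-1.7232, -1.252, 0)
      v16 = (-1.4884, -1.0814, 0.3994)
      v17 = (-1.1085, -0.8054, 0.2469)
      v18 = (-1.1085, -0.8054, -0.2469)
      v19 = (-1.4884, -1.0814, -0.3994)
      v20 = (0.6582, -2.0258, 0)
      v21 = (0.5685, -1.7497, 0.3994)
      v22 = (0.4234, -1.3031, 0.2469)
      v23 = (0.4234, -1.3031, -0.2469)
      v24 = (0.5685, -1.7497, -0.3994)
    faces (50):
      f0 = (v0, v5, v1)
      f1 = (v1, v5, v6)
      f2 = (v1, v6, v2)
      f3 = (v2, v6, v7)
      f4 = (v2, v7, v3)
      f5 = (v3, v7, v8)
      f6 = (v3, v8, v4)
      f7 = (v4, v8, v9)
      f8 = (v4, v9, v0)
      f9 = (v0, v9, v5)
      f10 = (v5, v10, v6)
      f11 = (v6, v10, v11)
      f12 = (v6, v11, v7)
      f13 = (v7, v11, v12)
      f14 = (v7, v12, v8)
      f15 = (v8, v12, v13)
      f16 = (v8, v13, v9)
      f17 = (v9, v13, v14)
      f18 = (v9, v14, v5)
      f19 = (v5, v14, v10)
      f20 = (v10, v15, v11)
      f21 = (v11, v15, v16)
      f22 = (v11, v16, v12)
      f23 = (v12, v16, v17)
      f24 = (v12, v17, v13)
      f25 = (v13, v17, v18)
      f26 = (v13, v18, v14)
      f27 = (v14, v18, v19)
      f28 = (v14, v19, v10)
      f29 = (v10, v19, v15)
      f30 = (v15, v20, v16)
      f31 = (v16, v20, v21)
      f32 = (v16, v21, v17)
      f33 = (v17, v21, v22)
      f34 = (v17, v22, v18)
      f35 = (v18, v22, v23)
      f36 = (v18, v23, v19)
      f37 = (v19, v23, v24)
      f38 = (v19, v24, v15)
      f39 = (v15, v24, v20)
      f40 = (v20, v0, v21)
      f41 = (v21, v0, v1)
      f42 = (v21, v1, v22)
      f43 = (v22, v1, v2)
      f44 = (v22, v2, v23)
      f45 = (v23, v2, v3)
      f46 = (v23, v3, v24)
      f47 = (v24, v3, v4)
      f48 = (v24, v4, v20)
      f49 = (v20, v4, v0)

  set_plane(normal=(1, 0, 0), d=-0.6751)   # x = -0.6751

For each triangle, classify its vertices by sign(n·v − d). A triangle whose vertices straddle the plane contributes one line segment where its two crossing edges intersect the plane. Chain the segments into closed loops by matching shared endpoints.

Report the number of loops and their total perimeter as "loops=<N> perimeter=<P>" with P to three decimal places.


loops=2 perimeter=4.576

Straddling triangles (20 of 50):
  (v5,v10,v6) [+-+] → (-0.6751, 1.59256, 0)–(-0.6751, 1.47962, 0.182664)  len=0.2148
  (v6,v10,v11) [+--] → (-0.6751, 1.47962, 0.182664)–(-0.6751, 1.34565, 0.3994)  len=0.2548
  (v6,v11,v7) [+-+] → (-0.6751, 1.34565, 0.3994)–(-0.6751, 1.17571, 0.334525)  len=0.1819
  (v7,v11,v12) [+--] → (-0.6751, 1.17571, 0.334525)–(-0.6751, 0.946208, 0.2469)  len=0.2457
  (v7,v12,v8) [+-+] → (-0.6751, 0.946208, 0.2469)–(-0.6751, 0.946208, 0.107196)  len=0.1397
  (v8,v12,v13) [+--] → (-0.6751, 0.946208, 0.107196)–(-0.6751, 0.946208, -0.2469)  len=0.3541
  (v8,v13,v9) [+-+] → (-0.6751, 0.946208, -0.2469)–(-0.6751, 1.04944, -0.286312)  len=0.1105
  (v9,v13,v14) [+--] → (-0.6751, 1.04944, -0.286312)–(-0.6751, 1.34565, -0.3994)  len=0.3171
  (v9,v14,v5) [+-+] → (-0.6751, 1.34565, -0.3994)–(-0.6751, 1.43921, -0.248076)  len=0.1779
  (v5,v14,v10) [+--] → (-0.6751, 1.43921, -0.248076)–(-0.6751, 1.59256, 0)  len=0.2916
  (v15,v20,v16) [-+-] → (-0.6751, -1.59256, 0)–(-0.6751, -1.43921, 0.248076)  len=0.2916
  (v16,v20,v21) [-++] → (-0.6751, -1.43921, 0.248076)–(-0.6751, -1.34565, 0.3994)  len=0.1779
  (v16,v21,v17) [-+-] → (-0.6751, -1.34565, 0.3994)–(-0.6751, -1.04944, 0.286312)  len=0.3171
  (v17,v21,v22) [-++] → (-0.6751, -1.04944, 0.286312)–(-0.6751, -0.946208, 0.2469)  len=0.1105
  (v17,v22,v18) [-+-] → (-0.6751, -0.946208, 0.2469)–(-0.6751, -0.946208, -0.107196)  len=0.3541
  (v18,v22,v23) [-++] → (-0.6751, -0.946208, -0.107196)–(-0.6751, -0.946208, -0.2469)  len=0.1397
  (v18,v23,v19) [-+-] → (-0.6751, -0.946208, -0.2469)–(-0.6751, -1.17571, -0.334525)  len=0.2457
  (v19,v23,v24) [-++] → (-0.6751, -1.17571, -0.334525)–(-0.6751, -1.34565, -0.3994)  len=0.1819
  (v19,v24,v15) [-+-] → (-0.6751, -1.34565, -0.3994)–(-0.6751, -1.47962, -0.182664)  len=0.2548
  (v15,v24,v20) [-++] → (-0.6751, -1.47962, -0.182664)–(-0.6751, -1.59256, 0)  len=0.2148

Chained into 2 loop(s):
  loop 1: 10 segments, perimeter = 2.2880
  loop 2: 10 segments, perimeter = 2.2880
Total perimeter = 4.576


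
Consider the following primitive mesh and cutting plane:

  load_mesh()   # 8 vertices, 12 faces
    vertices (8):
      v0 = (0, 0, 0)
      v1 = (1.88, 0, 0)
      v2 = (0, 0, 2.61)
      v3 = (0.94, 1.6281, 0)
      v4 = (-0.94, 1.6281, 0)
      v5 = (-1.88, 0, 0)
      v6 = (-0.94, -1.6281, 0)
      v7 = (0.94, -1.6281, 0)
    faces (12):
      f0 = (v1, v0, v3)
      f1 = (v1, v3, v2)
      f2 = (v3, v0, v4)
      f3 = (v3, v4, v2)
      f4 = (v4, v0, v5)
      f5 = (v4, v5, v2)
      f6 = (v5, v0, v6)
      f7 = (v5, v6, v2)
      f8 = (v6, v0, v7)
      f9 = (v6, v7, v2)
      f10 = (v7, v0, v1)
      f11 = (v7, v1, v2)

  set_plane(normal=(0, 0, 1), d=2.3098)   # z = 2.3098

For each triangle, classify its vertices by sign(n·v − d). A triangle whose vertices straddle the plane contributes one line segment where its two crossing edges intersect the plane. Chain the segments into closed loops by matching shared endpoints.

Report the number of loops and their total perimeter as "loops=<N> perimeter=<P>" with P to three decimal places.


loops=1 perimeter=1.297

Straddling triangles (6 of 12):
  (v1,v3,v2) [--+] → (0.108118, 0.187263, 2.3098)–(0.216236, 0, 2.3098)  len=0.2162
  (v3,v4,v2) [--+] → (-0.108118, 0.187263, 2.3098)–(0.108118, 0.187263, 2.3098)  len=0.2162
  (v4,v5,v2) [--+] → (-0.216236, 0, 2.3098)–(-0.108118, 0.187263, 2.3098)  len=0.2162
  (v5,v6,v2) [--+] → (-0.108118, -0.187263, 2.3098)–(-0.216236, 0, 2.3098)  len=0.2162
  (v6,v7,v2) [--+] → (0.108118, -0.187263, 2.3098)–(-0.108118, -0.187263, 2.3098)  len=0.2162
  (v7,v1,v2) [--+] → (0.216236, 0, 2.3098)–(0.108118, -0.187263, 2.3098)  len=0.2162

Chained into 1 loop(s):
  loop 1: 6 segments, perimeter = 1.2974
Total perimeter = 1.297


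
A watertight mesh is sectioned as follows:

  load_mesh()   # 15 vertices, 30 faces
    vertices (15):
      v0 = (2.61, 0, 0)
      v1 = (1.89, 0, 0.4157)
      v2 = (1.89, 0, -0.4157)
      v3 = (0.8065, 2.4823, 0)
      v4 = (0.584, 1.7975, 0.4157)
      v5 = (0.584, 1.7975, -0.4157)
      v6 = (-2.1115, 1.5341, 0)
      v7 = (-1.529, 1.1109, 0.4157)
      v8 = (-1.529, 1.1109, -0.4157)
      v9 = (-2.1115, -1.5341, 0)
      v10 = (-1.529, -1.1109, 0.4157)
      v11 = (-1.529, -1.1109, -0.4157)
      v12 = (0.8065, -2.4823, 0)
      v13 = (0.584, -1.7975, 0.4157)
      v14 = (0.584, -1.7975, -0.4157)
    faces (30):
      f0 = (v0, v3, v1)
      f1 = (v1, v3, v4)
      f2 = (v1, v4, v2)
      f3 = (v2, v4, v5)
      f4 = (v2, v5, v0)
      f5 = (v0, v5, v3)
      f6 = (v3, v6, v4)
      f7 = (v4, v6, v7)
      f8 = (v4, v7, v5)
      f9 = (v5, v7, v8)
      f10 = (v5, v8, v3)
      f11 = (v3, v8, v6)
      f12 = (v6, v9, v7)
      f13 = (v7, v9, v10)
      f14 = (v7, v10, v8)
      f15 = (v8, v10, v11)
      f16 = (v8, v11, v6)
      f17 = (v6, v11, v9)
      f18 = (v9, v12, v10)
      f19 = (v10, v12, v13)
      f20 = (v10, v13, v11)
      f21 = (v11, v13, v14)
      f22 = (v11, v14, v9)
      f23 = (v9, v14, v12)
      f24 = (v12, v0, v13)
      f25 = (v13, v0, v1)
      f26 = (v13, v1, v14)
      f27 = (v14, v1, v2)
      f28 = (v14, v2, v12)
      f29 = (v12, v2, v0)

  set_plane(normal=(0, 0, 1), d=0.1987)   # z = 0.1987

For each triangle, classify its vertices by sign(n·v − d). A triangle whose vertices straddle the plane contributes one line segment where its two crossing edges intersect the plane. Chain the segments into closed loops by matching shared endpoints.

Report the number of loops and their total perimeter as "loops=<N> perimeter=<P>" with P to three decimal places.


loops=2 perimeter=24.427

Straddling triangles (20 of 30):
  (v0,v3,v1) [--+] → (1.3244, 1.29579, 0.1987)–(2.26585, 0, 0.1987)  len=1.6017
  (v1,v3,v4) [+-+] → (1.3244, 1.29579, 0.1987)–(0.700147, 2.15497, 0.1987)  len=1.0620
  (v1,v4,v2) [++-] → (0.924873, 1.32834, 0.1987)–(1.89, 0, 0.1987)  len=1.6419
  (v2,v4,v5) [-+-] → (0.924873, 1.32834, 0.1987)–(0.584, 1.7975, 0.1987)  len=0.5799
  (v3,v6,v4) [--+] → (-0.823081, 1.66, 0.1987)–(0.700147, 2.15497, 0.1987)  len=1.6016
  (v4,v6,v7) [+-+] → (-0.823081, 1.66, 0.1987)–(-1.83307, 1.33182, 0.1987)  len=1.0620
  (v4,v7,v5) [++-] → (-0.977495, 1.29011, 0.1987)–(0.584, 1.7975, 0.1987)  len=1.6419
  (v5,v7,v8) [-+-] → (-0.977495, 1.29011, 0.1987)–(-1.529, 1.1109, 0.1987)  len=0.5799
  (v6,v9,v7) [--+] → (-1.83307, -0.269819, 0.1987)–(-1.83307, 1.33182, 0.1987)  len=1.6016
  (v7,v9,v10) [+-+] → (-1.83307, -0.269819, 0.1987)–(-1.83307, -1.33182, 0.1987)  len=1.0620
  (v7,v10,v8) [++-] → (-1.529, -0.530998, 0.1987)–(-1.529, 1.1109, 0.1987)  len=1.6419
  (v8,v10,v11) [-+-] → (-1.529, -0.530998, 0.1987)–(-1.529, -1.1109, 0.1987)  len=0.5799
  (v9,v12,v10) [--+] → (-0.309843, -1.82679, 0.1987)–(-1.83307, -1.33182, 0.1987)  len=1.6016
  (v10,v12,v13) [+-+] → (-0.309843, -1.82679, 0.1987)–(0.700147, -2.15497, 0.1987)  len=1.0620
  (v10,v13,v11) [++-] → (0.0324953, -1.61829, 0.1987)–(-1.529, -1.1109, 0.1987)  len=1.6419
  (v11,v13,v14) [-+-] → (0.0324953, -1.61829, 0.1987)–(0.584, -1.7975, 0.1987)  len=0.5799
  (v12,v0,v13) [--+] → (1.64159, -0.859185, 0.1987)–(0.700147, -2.15497, 0.1987)  len=1.6017
  (v13,v0,v1) [+-+] → (1.64159, -0.859185, 0.1987)–(2.26585, 0, 0.1987)  len=1.0620
  (v13,v1,v14) [++-] → (1.54913, -0.469157, 0.1987)–(0.584, -1.7975, 0.1987)  len=1.6419
  (v14,v1,v2) [-+-] → (1.54913, -0.469157, 0.1987)–(1.89, 0, 0.1987)  len=0.5799

Chained into 2 loop(s):
  loop 1: 10 segments, perimeter = 13.3182
  loop 2: 10 segments, perimeter = 11.1090
Total perimeter = 24.427
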